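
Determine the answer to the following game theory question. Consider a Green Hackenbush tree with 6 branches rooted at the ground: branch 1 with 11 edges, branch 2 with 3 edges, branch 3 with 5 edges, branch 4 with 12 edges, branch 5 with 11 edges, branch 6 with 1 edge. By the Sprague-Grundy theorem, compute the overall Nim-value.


The tree has 6 branches from the ground vertex.
In Green Hackenbush, the Nim-value of a simple path of length k is k.
Branch 1: length 11, Nim-value = 11
Branch 2: length 3, Nim-value = 3
Branch 3: length 5, Nim-value = 5
Branch 4: length 12, Nim-value = 12
Branch 5: length 11, Nim-value = 11
Branch 6: length 1, Nim-value = 1
Total Nim-value = XOR of all branch values:
0 XOR 11 = 11
11 XOR 3 = 8
8 XOR 5 = 13
13 XOR 12 = 1
1 XOR 11 = 10
10 XOR 1 = 11
Nim-value of the tree = 11

11


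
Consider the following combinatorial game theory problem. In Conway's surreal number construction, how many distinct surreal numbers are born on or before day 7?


Day 0: {|} = 0 is born. Count = 1.
Day n: the number of surreal numbers born by day n is 2^(n+1) - 1.
By day 0: 2^1 - 1 = 1
By day 1: 2^2 - 1 = 3
By day 2: 2^3 - 1 = 7
By day 3: 2^4 - 1 = 15
By day 4: 2^5 - 1 = 31
By day 5: 2^6 - 1 = 63
By day 6: 2^7 - 1 = 127
By day 7: 2^8 - 1 = 255
By day 7: 255 surreal numbers.

255


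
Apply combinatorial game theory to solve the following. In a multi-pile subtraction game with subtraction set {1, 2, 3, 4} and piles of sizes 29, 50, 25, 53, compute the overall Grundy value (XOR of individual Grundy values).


Subtraction set: {1, 2, 3, 4}
For this subtraction set, G(n) = n mod 5 (period = max + 1 = 5).
Pile 1 (size 29): G(29) = 29 mod 5 = 4
Pile 2 (size 50): G(50) = 50 mod 5 = 0
Pile 3 (size 25): G(25) = 25 mod 5 = 0
Pile 4 (size 53): G(53) = 53 mod 5 = 3
Total Grundy value = XOR of all: 4 XOR 0 XOR 0 XOR 3 = 7

7


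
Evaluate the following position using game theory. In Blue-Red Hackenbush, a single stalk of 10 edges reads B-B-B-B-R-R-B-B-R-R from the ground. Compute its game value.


Edges (from ground): B-B-B-B-R-R-B-B-R-R
By Berlekamp's sign-expansion rule, a Blue-Red Hackenbush stalk has the value of the surreal number whose sign sequence is the edge sequence with B -> + and R -> -.
Sign sequence: ++++--++--
Trace the sign expansion in the surreal number tree, starting from 0:
Edge 1: B (sign +) -> bounds (0, +inf), value = 1
Edge 2: B (sign +) -> bounds (1, +inf), value = 2
Edge 3: B (sign +) -> bounds (2, +inf), value = 3
Edge 4: B (sign +) -> bounds (3, +inf), value = 4
Edge 5: R (sign -) -> bounds (3, 4), value = 7/2
Edge 6: R (sign -) -> bounds (3, 7/2), value = 13/4
Edge 7: B (sign +) -> bounds (13/4, 7/2), value = 27/8
Edge 8: B (sign +) -> bounds (27/8, 7/2), value = 55/16
Edge 9: R (sign -) -> bounds (27/8, 55/16), value = 109/32
Edge 10: R (sign -) -> bounds (27/8, 109/32), value = 217/64
Game value = 217/64

217/64


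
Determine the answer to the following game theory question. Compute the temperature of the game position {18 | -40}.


The game is {18 | -40}, a switch {a | b} with numbers a > b.
Cooling {a | b} by t gives {a - t | b + t}, which stops being hot when a - t = b + t, i.e. at t = (a - b)/2. So the temperature of a switch is (a - b)/2.
Temperature = (Left option - Right option) / 2
= (18 - (-40)) / 2
= 58 / 2
= 29

29


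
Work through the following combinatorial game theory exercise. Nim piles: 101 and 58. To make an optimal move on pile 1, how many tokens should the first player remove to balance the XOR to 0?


Piles: 101 and 58
Current XOR: 101 XOR 58 = 95 (non-zero, so this is an N-position).
To make the XOR zero, we need to find a move that balances the piles.
For pile 1 (size 101): target = 101 XOR 95 = 58
We reduce pile 1 from 101 to 58.
Tokens removed: 101 - 58 = 43
Verification: 58 XOR 58 = 0

43


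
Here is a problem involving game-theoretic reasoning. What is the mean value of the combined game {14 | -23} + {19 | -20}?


G1 = {14 | -23}, G2 = {19 | -20}
Each is a switch {a | b} with numbers a > b; its mean value is (a + b)/2, and mean value is additive over game sums: m(G1 + G2) = m(G1) + m(G2).
Mean of G1 = (14 + (-23))/2 = -9/2 = -9/2
Mean of G2 = (19 + (-20))/2 = -1/2 = -1/2
Mean of G1 + G2 = -9/2 + -1/2 = -5

-5


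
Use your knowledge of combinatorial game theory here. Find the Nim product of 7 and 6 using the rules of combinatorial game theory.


Nim multiplication is bilinear over XOR: (u XOR v) * w = (u*w) XOR (v*w).
So we split each operand into its bit components and XOR the pairwise Nim products.
7 = 1 + 2 + 4 (as XOR of powers of 2).
6 = 2 + 4 (as XOR of powers of 2).
Using the standard Nim-product table on single bits:
  2*2 = 3,   2*4 = 8,   2*8 = 12,
  4*4 = 6,   4*8 = 11,  8*8 = 13,
and  1*x = x (identity), k*l = l*k (commutative).
Pairwise Nim products:
  1 * 2 = 2
  1 * 4 = 4
  2 * 2 = 3
  2 * 4 = 8
  4 * 2 = 8
  4 * 4 = 6
XOR them: 2 XOR 4 XOR 3 XOR 8 XOR 8 XOR 6 = 3.
Result: 7 * 6 = 3 (in Nim).

3


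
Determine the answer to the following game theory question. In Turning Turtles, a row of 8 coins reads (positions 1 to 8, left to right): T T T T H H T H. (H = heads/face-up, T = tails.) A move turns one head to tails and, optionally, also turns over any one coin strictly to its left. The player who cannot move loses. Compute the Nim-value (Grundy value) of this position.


Coins: T T T T H H T H
Key fact: a single head at position k behaves exactly like a Nim heap of size k (turning it to T and optionally flipping a coin at j < k corresponds to moving the heap from k to j, or to 0), and heads combine as a disjunctive sum (two heads at the same place would cancel, matching j XOR j = 0). So the Nim-value is the XOR of the 1-indexed positions of the heads.
Face-up positions (1-indexed): [5, 6, 8]
XOR 0 with 5: 0 XOR 5 = 5
XOR 5 with 6: 5 XOR 6 = 3
XOR 3 with 8: 3 XOR 8 = 11
Nim-value = 11

11


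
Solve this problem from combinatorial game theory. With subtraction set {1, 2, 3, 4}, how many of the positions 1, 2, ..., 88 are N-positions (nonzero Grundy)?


Subtraction set S = {1, 2, 3, 4}, so G(n) = n mod 5.
G(n) = 0 when n is a multiple of 5.
Multiples of 5 in [1, 88]: 17
N-positions (nonzero Grundy) = 88 - 17 = 71

71


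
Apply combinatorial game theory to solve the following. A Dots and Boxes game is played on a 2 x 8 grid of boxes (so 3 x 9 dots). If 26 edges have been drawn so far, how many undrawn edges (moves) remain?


Grid: 2 x 8 boxes, i.e. 3 rows and 9 columns of dots.
Horizontal edges: (rows + 1) * cols = 3 * 8 = 24
Vertical edges: rows * (cols + 1) = 2 * 9 = 18
Total edges: 24 + 18 = 42
Edges drawn: 26
Remaining: 42 - 26 = 16

16


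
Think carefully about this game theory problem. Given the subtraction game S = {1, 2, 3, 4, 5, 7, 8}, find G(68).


The subtraction set is S = {1, 2, 3, 4, 5, 7, 8}.
G(k) = mex{ G(k - s) : s in S, s <= k }. We compute iteratively: G(0) = 0.
G(1) = mex({0}) = 1
G(2) = mex({0, 1}) = 2
G(3) = mex({0, 1, 2}) = 3
G(4) = mex({0, 1, 2, 3}) = 4
G(5) = mex({0, 1, 2, 3, 4}) = 5
G(6) = mex({1, 2, 3, 4, 5}) = 0
G(7) = mex({0, 2, 3, 4, 5}) = 1
G(8) = mex({0, 1, 3, 4, 5}) = 2
G(9) = mex({0, 1, 2, 4, 5}) = 3
G(10) = mex({0, 1, 2, 3, 5}) = 4
G(11) = mex({0, 1, 2, 3, 4}) = 5
G(12) = mex({1, 2, 3, 4, 5}) = 0
G(13) = mex({0, 2, 3, 4, 5}) = 1
Observe that G(6)..G(13) = 0, 1, 2, 3, 4, 5, 0, 1 repeats G(0)..G(7) = 0, 1, 2, 3, 4, 5, 0, 1.
For k >= max(S) = 8, G(k) is determined by the previous 8 values G(k-8)..G(k-1); a window of 8 consecutive values has recurred shifted by 6, so by induction G(k + 6) = G(k) for all k >= 0: the sequence is periodic from the start with period 6.
One period: G(0..5) = 0, 1, 2, 3, 4, 5.
68 mod 6 = 2, so G(68) = G(2) = 2.

2


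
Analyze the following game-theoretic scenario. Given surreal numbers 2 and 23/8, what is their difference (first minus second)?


x = 2, y = 23/8
Converting to common denominator: 8
x = 16/8, y = 23/8
x - y = 2 - 23/8 = -7/8

-7/8


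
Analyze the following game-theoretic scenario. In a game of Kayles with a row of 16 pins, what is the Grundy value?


Kayles: a move removes 1 or 2 adjacent pins from a contiguous row.
Removing pins from a row of k leaves two independent rows (a, b) with a + b = k - 1 (one pin) or a + b = k - 2 (two pins); an end removal gives a = 0.
By Sprague-Grundy, G(k) = mex{ G(a) XOR G(b) } over all these splits. G(0) = 0.
G(1): splits (0,0):0^0=0 -> mex({0}) = 1
G(2): splits (0,1):0^1=1 (0,0):0^0=0 -> mex({0, 1}) = 2
G(3): splits (0,2):0^2=2 (1,1):1^1=0 (0,1):0^1=1 -> mex({0, 1, 2}) = 3
G(4): splits (0,3):0^3=3 (1,2):1^2=3 (0,2):0^2=2 (1,1):1^1=0 -> mex({0, 2, 3}) = 1
G(5): splits (0,4):0^1=1 (1,3):1^3=2 (2,2):2^2=0 (0,3):0^3=3 (1,2):1^2=3 -> mex({0, 1, 2, 3}) = 4
G(6) = mex({0, 1, 2, 4}) = 3
G(7) = mex({0, 1, 3, 4, 5}) = 2
G(8) = mex({0, 2, 3, 5, 6}) = 1
G(9) = mex({0, 1, 2, 3, 6, 7}) = 4
G(10) = mex({0, 1, 3, 4, 5, 7}) = 2
G(11) = mex({0, 1, 2, 3, 4, 5}) = 6
G(12) = mex({0, 1, 2, 3, 5, 6, 7}) = 4
G(13) = mex({0, 2, 3, 4, 6, 7}) = 1
G(14) = mex({0, 1, 4, 5, 6, 7}) = 2
G(15) = mex({0, 1, 2, 3, 4, 5, 6}) = 7
G(16) = mex({0, 2, 3, 5, 6, 7}) = 1
Therefore G(16) = 1.

1


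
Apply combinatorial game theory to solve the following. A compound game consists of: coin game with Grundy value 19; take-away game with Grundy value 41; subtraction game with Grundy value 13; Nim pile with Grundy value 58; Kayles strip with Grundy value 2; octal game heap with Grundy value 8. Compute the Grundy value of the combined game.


By the Sprague-Grundy theorem, the Grundy value of a sum of games is the XOR of individual Grundy values.
coin game: Grundy value = 19. Running XOR: 0 XOR 19 = 19
take-away game: Grundy value = 41. Running XOR: 19 XOR 41 = 58
subtraction game: Grundy value = 13. Running XOR: 58 XOR 13 = 55
Nim pile: Grundy value = 58. Running XOR: 55 XOR 58 = 13
Kayles strip: Grundy value = 2. Running XOR: 13 XOR 2 = 15
octal game heap: Grundy value = 8. Running XOR: 15 XOR 8 = 7
The combined Grundy value is 7.

7


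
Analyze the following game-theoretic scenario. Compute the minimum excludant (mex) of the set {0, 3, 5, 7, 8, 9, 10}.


Set = {0, 3, 5, 7, 8, 9, 10}
0 is in the set.
1 is NOT in the set. This is the mex.
mex = 1

1


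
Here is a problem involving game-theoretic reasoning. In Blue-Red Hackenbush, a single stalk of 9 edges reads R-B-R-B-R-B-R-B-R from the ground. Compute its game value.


Edges (from ground): R-B-R-B-R-B-R-B-R
By Berlekamp's sign-expansion rule, a Blue-Red Hackenbush stalk has the value of the surreal number whose sign sequence is the edge sequence with B -> + and R -> -.
Sign sequence: -+-+-+-+-
Trace the sign expansion in the surreal number tree, starting from 0:
Edge 1: R (sign -) -> bounds (-inf, 0), value = -1
Edge 2: B (sign +) -> bounds (-1, 0), value = -1/2
Edge 3: R (sign -) -> bounds (-1, -1/2), value = -3/4
Edge 4: B (sign +) -> bounds (-3/4, -1/2), value = -5/8
Edge 5: R (sign -) -> bounds (-3/4, -5/8), value = -11/16
Edge 6: B (sign +) -> bounds (-11/16, -5/8), value = -21/32
Edge 7: R (sign -) -> bounds (-11/16, -21/32), value = -43/64
Edge 8: B (sign +) -> bounds (-43/64, -21/32), value = -85/128
Edge 9: R (sign -) -> bounds (-43/64, -85/128), value = -171/256
Game value = -171/256

-171/256


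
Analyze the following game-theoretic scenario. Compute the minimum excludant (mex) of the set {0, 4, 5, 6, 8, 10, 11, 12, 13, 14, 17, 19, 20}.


Set = {0, 4, 5, 6, 8, 10, 11, 12, 13, 14, 17, 19, 20}
0 is in the set.
1 is NOT in the set. This is the mex.
mex = 1

1


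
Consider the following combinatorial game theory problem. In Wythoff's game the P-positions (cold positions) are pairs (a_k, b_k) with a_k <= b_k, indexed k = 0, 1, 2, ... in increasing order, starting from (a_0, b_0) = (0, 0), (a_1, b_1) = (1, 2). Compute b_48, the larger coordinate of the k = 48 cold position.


By Wythoff's theorem, a_k = floor(k * phi) and b_k = floor(k * phi^2) = a_k + k, where phi = (1 + sqrt(5))/2 is the golden ratio.
phi = (1 + sqrt(5))/2 = 1.618034
phi^2 = phi + 1 = 2.618034
k = 48
k * phi^2 = 48 * 2.618034 = 125.665631
b_48 = floor(k * phi^2) = 125 (check: a_48 + k = 77 + 48 = 125)

125


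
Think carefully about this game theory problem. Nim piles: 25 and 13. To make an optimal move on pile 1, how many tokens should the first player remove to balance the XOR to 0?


Piles: 25 and 13
Current XOR: 25 XOR 13 = 20 (non-zero, so this is an N-position).
To make the XOR zero, we need to find a move that balances the piles.
For pile 1 (size 25): target = 25 XOR 20 = 13
We reduce pile 1 from 25 to 13.
Tokens removed: 25 - 13 = 12
Verification: 13 XOR 13 = 0

12


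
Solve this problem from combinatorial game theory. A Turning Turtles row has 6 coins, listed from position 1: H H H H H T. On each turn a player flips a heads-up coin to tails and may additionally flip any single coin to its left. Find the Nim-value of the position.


Coins: H H H H H T
Key fact: a single head at position k behaves exactly like a Nim heap of size k (turning it to T and optionally flipping a coin at j < k corresponds to moving the heap from k to j, or to 0), and heads combine as a disjunctive sum (two heads at the same place would cancel, matching j XOR j = 0). So the Nim-value is the XOR of the 1-indexed positions of the heads.
Face-up positions (1-indexed): [1, 2, 3, 4, 5]
XOR 0 with 1: 0 XOR 1 = 1
XOR 1 with 2: 1 XOR 2 = 3
XOR 3 with 3: 3 XOR 3 = 0
XOR 0 with 4: 0 XOR 4 = 4
XOR 4 with 5: 4 XOR 5 = 1
Nim-value = 1

1


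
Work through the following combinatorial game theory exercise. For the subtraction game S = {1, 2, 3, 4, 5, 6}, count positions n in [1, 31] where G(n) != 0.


Subtraction set S = {1, 2, 3, 4, 5, 6}, so G(n) = n mod 7.
G(n) = 0 when n is a multiple of 7.
Multiples of 7 in [1, 31]: 4
N-positions (nonzero Grundy) = 31 - 4 = 27

27


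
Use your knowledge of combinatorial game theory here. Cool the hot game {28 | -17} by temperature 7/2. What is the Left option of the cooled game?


Original game: {28 | -17} (a switch {a | b} with a > b).
Cooling by t (for t below the temperature (a - b)/2 = 45/2) taxes each move by t: {a | b} cooled by t is {a - t | b + t}.
Cooling amount: t = 7/2
Cooled Left option: 28 - 7/2 = 49/2
Cooled Right option: -17 + 7/2 = -27/2
Cooled game: {49/2 | -27/2}
Left option = 49/2

49/2


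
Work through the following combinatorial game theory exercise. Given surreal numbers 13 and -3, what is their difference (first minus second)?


x = 13, y = -3
x - y = 13 - -3 = 16

16


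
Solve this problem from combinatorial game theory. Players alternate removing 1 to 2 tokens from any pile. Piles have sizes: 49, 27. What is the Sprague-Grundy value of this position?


Subtraction set: {1, 2}
For this subtraction set, G(n) = n mod 3 (period = max + 1 = 3).
Pile 1 (size 49): G(49) = 49 mod 3 = 1
Pile 2 (size 27): G(27) = 27 mod 3 = 0
Total Grundy value = XOR of all: 1 XOR 0 = 1

1


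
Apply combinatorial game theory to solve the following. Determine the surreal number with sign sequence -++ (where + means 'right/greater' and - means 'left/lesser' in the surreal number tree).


Sign expansion: -++
Rule: track bounds (lo, hi), initially (-inf, +inf). On '+', the current value becomes lo and we move to the simplest number in (value, hi): value + 1 if hi = +inf, otherwise the midpoint (value + hi)/2. On '-', the current value becomes hi and we move to value - 1 if lo = -inf, otherwise the midpoint (lo + value)/2.
Start at 0.
Step 1: sign = -, move left. Bounds: (-inf, 0). Value = -1
Step 2: sign = +, move right. Bounds: (-1, 0). Value = -1/2
Step 3: sign = +, move right. Bounds: (-1/2, 0). Value = -1/4
The surreal number with sign expansion -++ is -1/4.

-1/4


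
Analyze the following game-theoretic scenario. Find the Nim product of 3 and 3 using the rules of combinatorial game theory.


Nim multiplication is bilinear over XOR: (u XOR v) * w = (u*w) XOR (v*w).
So we split each operand into its bit components and XOR the pairwise Nim products.
3 = 1 + 2 (as XOR of powers of 2).
3 = 1 + 2 (as XOR of powers of 2).
Using the standard Nim-product table on single bits:
  2*2 = 3,   2*4 = 8,   2*8 = 12,
  4*4 = 6,   4*8 = 11,  8*8 = 13,
and  1*x = x (identity), k*l = l*k (commutative).
Pairwise Nim products:
  1 * 1 = 1
  1 * 2 = 2
  2 * 1 = 2
  2 * 2 = 3
XOR them: 1 XOR 2 XOR 2 XOR 3 = 2.
Result: 3 * 3 = 2 (in Nim).

2


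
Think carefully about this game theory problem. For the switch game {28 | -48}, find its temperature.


The game is {28 | -48}, a switch {a | b} with numbers a > b.
Cooling {a | b} by t gives {a - t | b + t}, which stops being hot when a - t = b + t, i.e. at t = (a - b)/2. So the temperature of a switch is (a - b)/2.
Temperature = (Left option - Right option) / 2
= (28 - (-48)) / 2
= 76 / 2
= 38

38


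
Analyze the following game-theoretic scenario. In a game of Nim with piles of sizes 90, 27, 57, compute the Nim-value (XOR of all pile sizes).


We need the XOR (exclusive or) of all pile sizes.
After XOR-ing pile 1 (size 90): 0 XOR 90 = 90
After XOR-ing pile 2 (size 27): 90 XOR 27 = 65
After XOR-ing pile 3 (size 57): 65 XOR 57 = 120
The Nim-value of this position is 120.

120


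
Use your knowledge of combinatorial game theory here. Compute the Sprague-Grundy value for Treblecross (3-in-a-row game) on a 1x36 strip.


Treblecross: place X on empty cells; 3-in-a-row wins.
Playing within two cells of an existing X lets the opponent win at once, so sensible play treats the cells i-2..i+2 around each X as dead. The player left with no safe cell loses, so this is a normal-play take-away game on strips of safe cells.
Placing X at cell i (0-indexed) of a strip of k safe cells leaves independent strips of sizes max(0, i-2) and max(0, k-i-3). Hence G(k) = mex{ G(max(0,i-2)) XOR G(max(0,k-i-3)) : 0 <= i < k }, with G(0) = 0.
G(1): splits (0,0):0^0=0 -> mex({0}) = 1
G(2): splits (0,0):0^0=0 -> mex({0}) = 1
G(3): splits (0,0):0^0=0 -> mex({0}) = 1
G(4): splits (0,1):0^1=1 (0,0):0^0=0 -> mex({0, 1}) = 2
G(5): splits (0,2):0^1=1 (0,1):0^1=1 (0,0):0^0=0 -> mex({0, 1}) = 2
G(6) = mex({1}) = 0
G(7) = mex({0, 1, 2}) = 3
G(8) = mex({0, 1, 2}) = 3
G(9) = mex({0, 2}) = 1
G(10) = mex({0, 2, 3}) = 1
G(11) = mex({0, 3}) = 1
G(12) = mex({1, 3}) = 0
G(13) = mex({0, 1, 2, 3}) = 4
G(14) = mex({0, 1, 2}) = 3
G(15) = mex({0, 1, 2}) = 3
G(16) = mex({0, 1, 2, 4}) = 3
G(17) = mex({0, 1, 3, 4}) = 2
G(18) = mex({0, 1, 3, 4}) = 2
G(19) = mex({0, 1, 3, 5}) = 2
G(20) = mex({0, 1, 2, 3, 5}) = 4
G(21) = mex({0, 1, 2, 3, 5}) = 4
G(22) = mex({1, 2, 6}) = 0
G(23) = mex({0, 1, 2, 3, 4, 6}) = 5
G(24) = mex({0, 1, 2, 3, 4}) = 5
G(25) = mex({0, 1, 3, 4, 7}) = 2
G(26) = mex({0, 1, 3, 4, 5, 7}) = 2
G(27) = mex({0, 1, 3, 5}) = 2
G(28) = mex({0, 1, 2, 5}) = 3
G(29) = mex({0, 1, 2, 4, 5, 6}) = 3
G(30) = mex({1, 2, 4, 6}) = 0
G(31) = mex({0, 1, 2, 3, 4, 6}) = 5
G(32) = mex({1, 2, 3, 4, 7}) = 0
G(33) = mex({0, 3, 7}) = 1
G(34) = mex({0, 2, 3, 5, 7}) = 1
G(35) = mex({0, 2, 3, 5, 6}) = 1
G(36) = mex({0, 1, 2, 5, 6}) = 3
Therefore G(36) = 3.

3


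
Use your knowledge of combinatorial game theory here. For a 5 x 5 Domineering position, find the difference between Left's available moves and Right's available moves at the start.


Board is 5 x 5 (rows x cols).
Left (vertical) placements: (rows-1) * cols = 4 * 5 = 20
Right (horizontal) placements: rows * (cols-1) = 5 * 4 = 20
Advantage = Left - Right = 20 - 20 = 0

0


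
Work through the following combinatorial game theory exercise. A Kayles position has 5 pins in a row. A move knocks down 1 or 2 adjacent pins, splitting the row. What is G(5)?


Kayles: a move removes 1 or 2 adjacent pins from a contiguous row.
Removing pins from a row of k leaves two independent rows (a, b) with a + b = k - 1 (one pin) or a + b = k - 2 (two pins); an end removal gives a = 0.
By Sprague-Grundy, G(k) = mex{ G(a) XOR G(b) } over all these splits. G(0) = 0.
G(1): splits (0,0):0^0=0 -> mex({0}) = 1
G(2): splits (0,1):0^1=1 (0,0):0^0=0 -> mex({0, 1}) = 2
G(3): splits (0,2):0^2=2 (1,1):1^1=0 (0,1):0^1=1 -> mex({0, 1, 2}) = 3
G(4): splits (0,3):0^3=3 (1,2):1^2=3 (0,2):0^2=2 (1,1):1^1=0 -> mex({0, 2, 3}) = 1
G(5): splits (0,4):0^1=1 (1,3):1^3=2 (2,2):2^2=0 (0,3):0^3=3 (1,2):1^2=3 -> mex({0, 1, 2, 3}) = 4
Therefore G(5) = 4.

4


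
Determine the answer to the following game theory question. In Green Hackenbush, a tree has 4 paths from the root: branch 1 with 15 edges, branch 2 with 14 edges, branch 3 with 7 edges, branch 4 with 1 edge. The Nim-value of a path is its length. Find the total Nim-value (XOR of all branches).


The tree has 4 branches from the ground vertex.
In Green Hackenbush, the Nim-value of a simple path of length k is k.
Branch 1: length 15, Nim-value = 15
Branch 2: length 14, Nim-value = 14
Branch 3: length 7, Nim-value = 7
Branch 4: length 1, Nim-value = 1
Total Nim-value = XOR of all branch values:
0 XOR 15 = 15
15 XOR 14 = 1
1 XOR 7 = 6
6 XOR 1 = 7
Nim-value of the tree = 7

7


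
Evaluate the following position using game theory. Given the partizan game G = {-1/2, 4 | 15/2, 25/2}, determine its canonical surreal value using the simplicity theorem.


Left options: {-1/2, 4}, max = 4
Right options: {15/2, 25/2}, min = 15/2
All options are numbers and max(Left) < min(Right), so by the simplicity theorem the value is the simplest (earliest-born) number strictly between 4 and 15/2.
Integers 5 through 7 all lie strictly between 4 and 15/2.
Among integers, the simplest (lowest birthday = smallest |n|; 0 is born on day 0, +-n on day n) is 5.
No non-integer in the interval can be simpler: if x is a non-integer in the interval, then floor(x) or ceil(x) also lies in the interval (the interval contains an integer), and both are proper prefixes of x's sign expansion, i.e. born earlier. So the game value is 5.
Game value = 5

5


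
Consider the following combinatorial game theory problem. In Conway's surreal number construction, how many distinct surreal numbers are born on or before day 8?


Day 0: {|} = 0 is born. Count = 1.
Day n: the number of surreal numbers born by day n is 2^(n+1) - 1.
By day 0: 2^1 - 1 = 1
By day 1: 2^2 - 1 = 3
By day 2: 2^3 - 1 = 7
By day 3: 2^4 - 1 = 15
By day 4: 2^5 - 1 = 31
By day 5: 2^6 - 1 = 63
By day 6: 2^7 - 1 = 127
By day 7: 2^8 - 1 = 255
By day 8: 2^9 - 1 = 511
By day 8: 511 surreal numbers.

511


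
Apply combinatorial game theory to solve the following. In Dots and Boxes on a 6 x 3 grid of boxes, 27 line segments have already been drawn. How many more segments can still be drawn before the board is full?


Grid: 6 x 3 boxes, i.e. 7 rows and 4 columns of dots.
Horizontal edges: (rows + 1) * cols = 7 * 3 = 21
Vertical edges: rows * (cols + 1) = 6 * 4 = 24
Total edges: 21 + 24 = 45
Edges drawn: 27
Remaining: 45 - 27 = 18

18


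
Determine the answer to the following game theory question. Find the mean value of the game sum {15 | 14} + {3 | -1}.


G1 = {15 | 14}, G2 = {3 | -1}
Each is a switch {a | b} with numbers a > b; its mean value is (a + b)/2, and mean value is additive over game sums: m(G1 + G2) = m(G1) + m(G2).
Mean of G1 = (15 + (14))/2 = 29/2 = 29/2
Mean of G2 = (3 + (-1))/2 = 2/2 = 1
Mean of G1 + G2 = 29/2 + 1 = 31/2

31/2


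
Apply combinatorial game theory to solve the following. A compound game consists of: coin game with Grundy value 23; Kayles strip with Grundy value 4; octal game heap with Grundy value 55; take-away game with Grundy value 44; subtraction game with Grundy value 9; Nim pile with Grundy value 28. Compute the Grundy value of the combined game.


By the Sprague-Grundy theorem, the Grundy value of a sum of games is the XOR of individual Grundy values.
coin game: Grundy value = 23. Running XOR: 0 XOR 23 = 23
Kayles strip: Grundy value = 4. Running XOR: 23 XOR 4 = 19
octal game heap: Grundy value = 55. Running XOR: 19 XOR 55 = 36
take-away game: Grundy value = 44. Running XOR: 36 XOR 44 = 8
subtraction game: Grundy value = 9. Running XOR: 8 XOR 9 = 1
Nim pile: Grundy value = 28. Running XOR: 1 XOR 28 = 29
The combined Grundy value is 29.

29


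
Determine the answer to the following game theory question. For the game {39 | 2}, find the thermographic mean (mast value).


Game = {39 | 2}, a switch {a | b} with numbers a > b.
Its thermograph has left wall a - t and right wall b + t, which meet at t = (a - b)/2, where both equal (a + b)/2. So the mast (mean value) is at (a + b)/2.
Mean = (39 + (2))/2 = 41/2 = 41/2

41/2


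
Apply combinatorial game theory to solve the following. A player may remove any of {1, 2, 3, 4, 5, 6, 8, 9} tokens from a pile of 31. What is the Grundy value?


The subtraction set is S = {1, 2, 3, 4, 5, 6, 8, 9}.
G(k) = mex{ G(k - s) : s in S, s <= k }. We compute iteratively: G(0) = 0.
G(1) = mex({0}) = 1
G(2) = mex({0, 1}) = 2
G(3) = mex({0, 1, 2}) = 3
G(4) = mex({0, 1, 2, 3}) = 4
G(5) = mex({0, 1, 2, 3, 4}) = 5
G(6) = mex({0, 1, 2, 3, 4, 5}) = 6
G(7) = mex({1, 2, 3, 4, 5, 6}) = 0
G(8) = mex({0, 2, 3, 4, 5, 6}) = 1
G(9) = mex({0, 1, 3, 4, 5, 6}) = 2
G(10) = mex({0, 1, 2, 4, 5, 6}) = 3
G(11) = mex({0, 1, 2, 3, 5, 6}) = 4
G(12) = mex({0, 1, 2, 3, 4, 6}) = 5
G(13) = mex({0, 1, 2, 3, 4, 5}) = 6
G(14) = mex({1, 2, 3, 4, 5, 6}) = 0
G(15) = mex({0, 2, 3, 4, 5, 6}) = 1
Observe that G(7)..G(15) = 0, 1, 2, 3, 4, 5, 6, 0, 1 repeats G(0)..G(8) = 0, 1, 2, 3, 4, 5, 6, 0, 1.
For k >= max(S) = 9, G(k) is determined by the previous 9 values G(k-9)..G(k-1); a window of 9 consecutive values has recurred shifted by 7, so by induction G(k + 7) = G(k) for all k >= 0: the sequence is periodic from the start with period 7.
One period: G(0..6) = 0, 1, 2, 3, 4, 5, 6.
31 mod 7 = 3, so G(31) = G(3) = 3.

3


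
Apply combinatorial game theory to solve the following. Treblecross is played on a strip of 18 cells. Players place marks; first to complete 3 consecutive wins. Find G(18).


Treblecross: place X on empty cells; 3-in-a-row wins.
Playing within two cells of an existing X lets the opponent win at once, so sensible play treats the cells i-2..i+2 around each X as dead. The player left with no safe cell loses, so this is a normal-play take-away game on strips of safe cells.
Placing X at cell i (0-indexed) of a strip of k safe cells leaves independent strips of sizes max(0, i-2) and max(0, k-i-3). Hence G(k) = mex{ G(max(0,i-2)) XOR G(max(0,k-i-3)) : 0 <= i < k }, with G(0) = 0.
G(1): splits (0,0):0^0=0 -> mex({0}) = 1
G(2): splits (0,0):0^0=0 -> mex({0}) = 1
G(3): splits (0,0):0^0=0 -> mex({0}) = 1
G(4): splits (0,1):0^1=1 (0,0):0^0=0 -> mex({0, 1}) = 2
G(5): splits (0,2):0^1=1 (0,1):0^1=1 (0,0):0^0=0 -> mex({0, 1}) = 2
G(6) = mex({1}) = 0
G(7) = mex({0, 1, 2}) = 3
G(8) = mex({0, 1, 2}) = 3
G(9) = mex({0, 2}) = 1
G(10) = mex({0, 2, 3}) = 1
G(11) = mex({0, 3}) = 1
G(12) = mex({1, 3}) = 0
G(13) = mex({0, 1, 2, 3}) = 4
G(14) = mex({0, 1, 2}) = 3
G(15) = mex({0, 1, 2}) = 3
G(16) = mex({0, 1, 2, 4}) = 3
G(17) = mex({0, 1, 3, 4}) = 2
G(18) = mex({0, 1, 3, 4}) = 2
Therefore G(18) = 2.

2


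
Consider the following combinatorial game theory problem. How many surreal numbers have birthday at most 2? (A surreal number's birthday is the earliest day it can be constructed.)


Day 0: {|} = 0 is born. Count = 1.
Day n: the number of surreal numbers born by day n is 2^(n+1) - 1.
By day 0: 2^1 - 1 = 1
By day 1: 2^2 - 1 = 3
By day 2: 2^3 - 1 = 7
By day 2: 7 surreal numbers.

7


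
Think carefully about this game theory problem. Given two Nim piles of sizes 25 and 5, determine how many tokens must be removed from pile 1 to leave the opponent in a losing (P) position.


Piles: 25 and 5
Current XOR: 25 XOR 5 = 28 (non-zero, so this is an N-position).
To make the XOR zero, we need to find a move that balances the piles.
For pile 1 (size 25): target = 25 XOR 28 = 5
We reduce pile 1 from 25 to 5.
Tokens removed: 25 - 5 = 20
Verification: 5 XOR 5 = 0

20


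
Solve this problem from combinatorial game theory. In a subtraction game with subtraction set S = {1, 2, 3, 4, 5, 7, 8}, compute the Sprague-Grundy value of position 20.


The subtraction set is S = {1, 2, 3, 4, 5, 7, 8}.
G(k) = mex{ G(k - s) : s in S, s <= k }. We compute iteratively: G(0) = 0.
G(1) = mex({0}) = 1
G(2) = mex({0, 1}) = 2
G(3) = mex({0, 1, 2}) = 3
G(4) = mex({0, 1, 2, 3}) = 4
G(5) = mex({0, 1, 2, 3, 4}) = 5
G(6) = mex({1, 2, 3, 4, 5}) = 0
G(7) = mex({0, 2, 3, 4, 5}) = 1
G(8) = mex({0, 1, 3, 4, 5}) = 2
G(9) = mex({0, 1, 2, 4, 5}) = 3
G(10) = mex({0, 1, 2, 3, 5}) = 4
G(11) = mex({0, 1, 2, 3, 4}) = 5
G(12) = mex({1, 2, 3, 4, 5}) = 0
G(13) = mex({0, 2, 3, 4, 5}) = 1
Observe that G(6)..G(13) = 0, 1, 2, 3, 4, 5, 0, 1 repeats G(0)..G(7) = 0, 1, 2, 3, 4, 5, 0, 1.
For k >= max(S) = 8, G(k) is determined by the previous 8 values G(k-8)..G(k-1); a window of 8 consecutive values has recurred shifted by 6, so by induction G(k + 6) = G(k) for all k >= 0: the sequence is periodic from the start with period 6.
One period: G(0..5) = 0, 1, 2, 3, 4, 5.
20 mod 6 = 2, so G(20) = G(2) = 2.

2


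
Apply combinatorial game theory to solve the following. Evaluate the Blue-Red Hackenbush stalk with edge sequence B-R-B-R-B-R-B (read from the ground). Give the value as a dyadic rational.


Edges (from ground): B-R-B-R-B-R-B
By Berlekamp's sign-expansion rule, a Blue-Red Hackenbush stalk has the value of the surreal number whose sign sequence is the edge sequence with B -> + and R -> -.
Sign sequence: +-+-+-+
Trace the sign expansion in the surreal number tree, starting from 0:
Edge 1: B (sign +) -> bounds (0, +inf), value = 1
Edge 2: R (sign -) -> bounds (0, 1), value = 1/2
Edge 3: B (sign +) -> bounds (1/2, 1), value = 3/4
Edge 4: R (sign -) -> bounds (1/2, 3/4), value = 5/8
Edge 5: B (sign +) -> bounds (5/8, 3/4), value = 11/16
Edge 6: R (sign -) -> bounds (5/8, 11/16), value = 21/32
Edge 7: B (sign +) -> bounds (21/32, 11/16), value = 43/64
Game value = 43/64

43/64


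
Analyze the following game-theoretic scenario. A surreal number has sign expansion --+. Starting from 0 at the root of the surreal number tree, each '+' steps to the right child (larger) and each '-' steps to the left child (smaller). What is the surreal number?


Sign expansion: --+
Rule: track bounds (lo, hi), initially (-inf, +inf). On '+', the current value becomes lo and we move to the simplest number in (value, hi): value + 1 if hi = +inf, otherwise the midpoint (value + hi)/2. On '-', the current value becomes hi and we move to value - 1 if lo = -inf, otherwise the midpoint (lo + value)/2.
Start at 0.
Step 1: sign = -, move left. Bounds: (-inf, 0). Value = -1
Step 2: sign = -, move left. Bounds: (-inf, -1). Value = -2
Step 3: sign = +, move right. Bounds: (-2, -1). Value = -3/2
The surreal number with sign expansion --+ is -3/2.

-3/2


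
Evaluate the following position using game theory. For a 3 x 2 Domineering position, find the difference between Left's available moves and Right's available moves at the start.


Board is 3 x 2 (rows x cols).
Left (vertical) placements: (rows-1) * cols = 2 * 2 = 4
Right (horizontal) placements: rows * (cols-1) = 3 * 1 = 3
Advantage = Left - Right = 4 - 3 = 1

1


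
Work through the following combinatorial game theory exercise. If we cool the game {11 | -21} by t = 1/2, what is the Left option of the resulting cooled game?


Original game: {11 | -21} (a switch {a | b} with a > b).
Cooling by t (for t below the temperature (a - b)/2 = 16) taxes each move by t: {a | b} cooled by t is {a - t | b + t}.
Cooling amount: t = 1/2
Cooled Left option: 11 - 1/2 = 21/2
Cooled Right option: -21 + 1/2 = -41/2
Cooled game: {21/2 | -41/2}
Left option = 21/2

21/2


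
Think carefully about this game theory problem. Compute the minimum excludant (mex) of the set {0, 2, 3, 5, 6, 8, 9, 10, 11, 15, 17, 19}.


Set = {0, 2, 3, 5, 6, 8, 9, 10, 11, 15, 17, 19}
0 is in the set.
1 is NOT in the set. This is the mex.
mex = 1

1


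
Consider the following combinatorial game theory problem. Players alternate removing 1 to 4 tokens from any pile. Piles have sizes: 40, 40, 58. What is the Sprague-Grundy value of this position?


Subtraction set: {1, 2, 3, 4}
For this subtraction set, G(n) = n mod 5 (period = max + 1 = 5).
Pile 1 (size 40): G(40) = 40 mod 5 = 0
Pile 2 (size 40): G(40) = 40 mod 5 = 0
Pile 3 (size 58): G(58) = 58 mod 5 = 3
Total Grundy value = XOR of all: 0 XOR 0 XOR 3 = 3

3


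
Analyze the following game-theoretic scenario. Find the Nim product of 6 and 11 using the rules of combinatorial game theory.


Nim multiplication is bilinear over XOR: (u XOR v) * w = (u*w) XOR (v*w).
So we split each operand into its bit components and XOR the pairwise Nim products.
6 = 2 + 4 (as XOR of powers of 2).
11 = 1 + 2 + 8 (as XOR of powers of 2).
Using the standard Nim-product table on single bits:
  2*2 = 3,   2*4 = 8,   2*8 = 12,
  4*4 = 6,   4*8 = 11,  8*8 = 13,
and  1*x = x (identity), k*l = l*k (commutative).
Pairwise Nim products:
  2 * 1 = 2
  2 * 2 = 3
  2 * 8 = 12
  4 * 1 = 4
  4 * 2 = 8
  4 * 8 = 11
XOR them: 2 XOR 3 XOR 12 XOR 4 XOR 8 XOR 11 = 10.
Result: 6 * 11 = 10 (in Nim).

10


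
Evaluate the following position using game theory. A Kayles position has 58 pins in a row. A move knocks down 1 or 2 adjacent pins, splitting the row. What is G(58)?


Kayles: a move removes 1 or 2 adjacent pins from a contiguous row.
Removing pins from a row of k leaves two independent rows (a, b) with a + b = k - 1 (one pin) or a + b = k - 2 (two pins); an end removal gives a = 0.
By Sprague-Grundy, G(k) = mex{ G(a) XOR G(b) } over all these splits. G(0) = 0.
G(1): splits (0,0):0^0=0 -> mex({0}) = 1
G(2): splits (0,1):0^1=1 (0,0):0^0=0 -> mex({0, 1}) = 2
G(3): splits (0,2):0^2=2 (1,1):1^1=0 (0,1):0^1=1 -> mex({0, 1, 2}) = 3
G(4): splits (0,3):0^3=3 (1,2):1^2=3 (0,2):0^2=2 (1,1):1^1=0 -> mex({0, 2, 3}) = 1
G(5): splits (0,4):0^1=1 (1,3):1^3=2 (2,2):2^2=0 (0,3):0^3=3 (1,2):1^2=3 -> mex({0, 1, 2, 3}) = 4
G(6) = mex({0, 1, 2, 4}) = 3
G(7) = mex({0, 1, 3, 4, 5}) = 2
G(8) = mex({0, 2, 3, 5, 6}) = 1
G(9) = mex({0, 1, 2, 3, 6, 7}) = 4
G(10) = mex({0, 1, 3, 4, 5, 7}) = 2
G(11) = mex({0, 1, 2, 3, 4, 5}) = 6
G(12) = mex({0, 1, 2, 3, 5, 6, 7}) = 4
G(13) = mex({0, 2, 3, 4, 6, 7}) = 1
G(14) = mex({0, 1, 4, 5, 6, 7}) = 2
G(15) = mex({0, 1, 2, 3, 4, 5, 6}) = 7
G(16) = mex({0, 2, 3, 5, 6, 7}) = 1
G(17) = mex({0, 1, 2, 3, 5, 6, 7}) = 4
G(18) = mex({0, 1, 2, 4, 5, 6}) = 3
G(19) = mex({0, 1, 3, 4, 5, 7}) = 2
G(20) = mex({0, 2, 3, 4, 5, 6, 7}) = 1
G(21) = mex({0, 1, 2, 3, 5, 6, 7}) = 4
G(22) = mex({0, 1, 2, 3, 4, 5, 7}) = 6
G(23) = mex({0, 1, 2, 3, 4, 5, 6}) = 7
G(24) = mex({0, 1, 2, 3, 5, 6, 7}) = 4
G(25) = mex({0, 2, 3, 4, 6, 7}) = 1
G(26) = mex({0, 1, 3, 4, 5, 6, 7}) = 2
G(27) = mex({0, 1, 2, 3, 4, 5, 6, 7}) = 8
G(28) = mex({0, 1, 2, 3, 4, 6, 7, 8}) = 5
G(29) = mex({0, 1, 2, 3, 5, 6, 7, 8, 9}) = 4
G(30) = mex({0, 1, 2, 3, 4, 5, 6, 9, 10}) = 7
G(31) = mex({0, 1, 3, 4, 5, 7, 10, 11}) = 2
G(32) = mex({0, 2, 3, 4, 5, 6, 7, 9, 11}) = 1
G(33) = mex({0, 1, 2, 3, 4, 5, 6, 7, 9, 12}) = 8
G(34) = mex({0, 1, 2, 3, 4, 5, 7, 8, 11, 12}) = 6
G(35) = mex({0, 1, 2, 3, 4, 5, 6, 8, 9, 10, 11}) = 7
G(36) = mex({0, 1, 2, 3, 5, 6, 7, 9, 10}) = 4
G(37) = mex({0, 2, 3, 4, 6, 7, 9, 10, 11, 12}) = 1
G(38) = mex({0, 1, 3, 4, 5, 6, 7, 9, 10, 11, 12}) = 2
G(39) = mex({0, 1, 2, 4, 5, 6, 7, 9, 10, 12, 14}) = 3
G(40) = mex({0, 2, 3, 4, 6, 7, 11, 12, 14}) = 1
G(41) = mex({0, 1, 2, 3, 5, 6, 7, 9, 10, 11, 12}) = 4
G(42) = mex({0, 1, 2, 3, 4, 5, 6, 9, 10}) = 7
G(43) = mex({0, 1, 3, 4, 5, 7, 9, 10, 12, 15}) = 2
G(44) = mex({0, 2, 3, 4, 5, 6, 7, 9, 10, 12, 15}) = 1
G(45) = mex({0, 1, 2, 3, 4, 5, 6, 7, 9, 10, 12, 14}) = 8
G(46) = mex({0, 1, 3, 4, 5, 7, 8, 11, 12, 14}) = 2
G(47) = mex({0, 1, 2, 3, 4, 5, 6, 8, 9, 10, 11, 12}) = 7
G(48) = mex({0, 1, 2, 3, 5, 6, 7, 9, 10}) = 4
G(49) = mex({0, 2, 3, 4, 6, 7, 9, 10, 11, 12, 15}) = 1
G(50) = mex({0, 1, 4, 5, 6, 7, 9, 11, 12, 14, 15}) = 2
G(51) = mex({0, 1, 2, 3, 4, 5, 6, 7, 9, 12, 14, 15}) = 8
G(52) = mex({0, 2, 3, 4, 5, 6, 7, 8, 11, 12, 15}) = 1
G(53) = mex({0, 1, 2, 3, 5, 6, 7, 8, 9, 10, 11, 12}) = 4
G(54) = mex({0, 1, 2, 3, 4, 5, 6, 9, 10}) = 7
G(55) = mex({0, 1, 3, 4, 5, 7, 9, 10, 11, 12}) = 2
G(56) = mex({0, 2, 3, 4, 5, 6, 7, 9, 10, 11, 12, 13, 14}) = 1
G(57) = mex({0, 1, 2, 3, 5, 6, 7, 9, 10, 12, 13, 14, 15}) = 4
G(58) = mex({0, 1, 3, 4, 5, 7, 11, 12, 14, 15}) = 2
Therefore G(58) = 2.

2


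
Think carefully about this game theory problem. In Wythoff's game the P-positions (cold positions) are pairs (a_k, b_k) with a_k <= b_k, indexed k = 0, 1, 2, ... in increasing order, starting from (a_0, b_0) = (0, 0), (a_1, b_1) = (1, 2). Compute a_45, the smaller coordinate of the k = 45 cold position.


By Wythoff's theorem, a_k = floor(k * phi) and b_k = floor(k * phi^2) = a_k + k, where phi = (1 + sqrt(5))/2 is the golden ratio.
phi = (1 + sqrt(5))/2 = 1.618034
k = 45
k * phi = 45 * 1.618034 = 72.811529
a_45 = floor(k * phi) = 72

72


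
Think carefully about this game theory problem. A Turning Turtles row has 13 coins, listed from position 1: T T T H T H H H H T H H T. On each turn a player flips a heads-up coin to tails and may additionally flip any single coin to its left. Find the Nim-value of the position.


Coins: T T T H T H H H H T H H T
Key fact: a single head at position k behaves exactly like a Nim heap of size k (turning it to T and optionally flipping a coin at j < k corresponds to moving the heap from k to j, or to 0), and heads combine as a disjunctive sum (two heads at the same place would cancel, matching j XOR j = 0). So the Nim-value is the XOR of the 1-indexed positions of the heads.
Face-up positions (1-indexed): [4, 6, 7, 8, 9, 11, 12]
XOR 0 with 4: 0 XOR 4 = 4
XOR 4 with 6: 4 XOR 6 = 2
XOR 2 with 7: 2 XOR 7 = 5
XOR 5 with 8: 5 XOR 8 = 13
XOR 13 with 9: 13 XOR 9 = 4
XOR 4 with 11: 4 XOR 11 = 15
XOR 15 with 12: 15 XOR 12 = 3
Nim-value = 3

3


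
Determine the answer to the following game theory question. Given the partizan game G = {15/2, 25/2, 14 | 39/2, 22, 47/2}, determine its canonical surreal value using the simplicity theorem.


Left options: {15/2, 25/2, 14}, max = 14
Right options: {39/2, 22, 47/2}, min = 39/2
All options are numbers and max(Left) < min(Right), so by the simplicity theorem the value is the simplest (earliest-born) number strictly between 14 and 39/2.
Integers 15 through 19 all lie strictly between 14 and 39/2.
Among integers, the simplest (lowest birthday = smallest |n|; 0 is born on day 0, +-n on day n) is 15.
No non-integer in the interval can be simpler: if x is a non-integer in the interval, then floor(x) or ceil(x) also lies in the interval (the interval contains an integer), and both are proper prefixes of x's sign expansion, i.e. born earlier. So the game value is 15.
Game value = 15

15


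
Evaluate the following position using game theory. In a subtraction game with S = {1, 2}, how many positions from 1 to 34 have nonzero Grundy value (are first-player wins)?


Subtraction set S = {1, 2}, so G(n) = n mod 3.
G(n) = 0 when n is a multiple of 3.
Multiples of 3 in [1, 34]: 11
N-positions (nonzero Grundy) = 34 - 11 = 23

23


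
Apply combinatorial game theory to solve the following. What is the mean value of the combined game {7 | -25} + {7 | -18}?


G1 = {7 | -25}, G2 = {7 | -18}
Each is a switch {a | b} with numbers a > b; its mean value is (a + b)/2, and mean value is additive over game sums: m(G1 + G2) = m(G1) + m(G2).
Mean of G1 = (7 + (-25))/2 = -18/2 = -9
Mean of G2 = (7 + (-18))/2 = -11/2 = -11/2
Mean of G1 + G2 = -9 + -11/2 = -29/2

-29/2


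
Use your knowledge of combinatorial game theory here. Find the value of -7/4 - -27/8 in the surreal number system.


x = -7/4, y = -27/8
Converting to common denominator: 8
x = -14/8, y = -27/8
x - y = -7/4 - -27/8 = 13/8

13/8


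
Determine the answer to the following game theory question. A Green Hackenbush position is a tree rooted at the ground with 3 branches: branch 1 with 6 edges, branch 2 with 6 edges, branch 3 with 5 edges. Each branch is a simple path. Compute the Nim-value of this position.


The tree has 3 branches from the ground vertex.
In Green Hackenbush, the Nim-value of a simple path of length k is k.
Branch 1: length 6, Nim-value = 6
Branch 2: length 6, Nim-value = 6
Branch 3: length 5, Nim-value = 5
Total Nim-value = XOR of all branch values:
0 XOR 6 = 6
6 XOR 6 = 0
0 XOR 5 = 5
Nim-value of the tree = 5

5


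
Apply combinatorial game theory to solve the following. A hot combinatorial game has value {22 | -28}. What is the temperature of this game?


The game is {22 | -28}, a switch {a | b} with numbers a > b.
Cooling {a | b} by t gives {a - t | b + t}, which stops being hot when a - t = b + t, i.e. at t = (a - b)/2. So the temperature of a switch is (a - b)/2.
Temperature = (Left option - Right option) / 2
= (22 - (-28)) / 2
= 50 / 2
= 25

25
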